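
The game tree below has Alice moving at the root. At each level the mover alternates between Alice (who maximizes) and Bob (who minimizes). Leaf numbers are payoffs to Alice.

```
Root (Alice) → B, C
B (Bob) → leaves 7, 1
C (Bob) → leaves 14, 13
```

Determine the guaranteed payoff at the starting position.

13

B (Bob): min(7, 1) = 1
C (Bob): min(14, 13) = 13
Root (Alice): max(1, 13) = 13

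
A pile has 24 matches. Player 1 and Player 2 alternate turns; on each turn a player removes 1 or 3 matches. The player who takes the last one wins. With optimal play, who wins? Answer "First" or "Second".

Mark each pile size as W (mover wins) or L (mover loses):
i:   0  1  2  3  4  5  6  7  8  9 10 11 12 13 14 15 16 17 18 19 20 21 22 23 24
     L  W  L  W  L  W  L  W  L  W  L  W  L  W  L  W  L  W  L  W  L  W  L  W  L
Position 24 is L, so the second player wins.

Second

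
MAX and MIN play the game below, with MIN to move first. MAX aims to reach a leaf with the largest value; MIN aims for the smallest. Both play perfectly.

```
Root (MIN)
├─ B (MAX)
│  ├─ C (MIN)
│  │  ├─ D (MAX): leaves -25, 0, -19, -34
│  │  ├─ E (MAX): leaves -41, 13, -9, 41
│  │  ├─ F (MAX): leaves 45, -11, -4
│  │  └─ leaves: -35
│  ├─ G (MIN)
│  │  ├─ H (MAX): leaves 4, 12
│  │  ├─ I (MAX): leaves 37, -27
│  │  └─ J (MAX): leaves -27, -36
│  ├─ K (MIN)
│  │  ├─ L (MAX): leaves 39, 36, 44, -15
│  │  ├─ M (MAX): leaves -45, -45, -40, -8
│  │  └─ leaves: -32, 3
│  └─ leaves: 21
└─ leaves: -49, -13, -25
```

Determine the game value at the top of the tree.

D (MAX): max(-25, 0, -19, -34) = 0
E (MAX): max(-41, 13, -9, 41) = 41
F (MAX): max(45, -11, -4) = 45
C (MIN): min(0, 41, 45, -35) = -35
H (MAX): max(4, 12) = 12
I (MAX): max(37, -27) = 37
J (MAX): max(-27, -36) = -27
G (MIN): min(12, 37, -27) = -27
L (MAX): max(39, 36, 44, -15) = 44
M (MAX): max(-45, -45, -40, -8) = -8
K (MIN): min(44, -8, -32, 3) = -32
B (MAX): max(-35, -27, -32, 21) = 21
Root (MIN): min(21, -49, -13, -25) = -49

-49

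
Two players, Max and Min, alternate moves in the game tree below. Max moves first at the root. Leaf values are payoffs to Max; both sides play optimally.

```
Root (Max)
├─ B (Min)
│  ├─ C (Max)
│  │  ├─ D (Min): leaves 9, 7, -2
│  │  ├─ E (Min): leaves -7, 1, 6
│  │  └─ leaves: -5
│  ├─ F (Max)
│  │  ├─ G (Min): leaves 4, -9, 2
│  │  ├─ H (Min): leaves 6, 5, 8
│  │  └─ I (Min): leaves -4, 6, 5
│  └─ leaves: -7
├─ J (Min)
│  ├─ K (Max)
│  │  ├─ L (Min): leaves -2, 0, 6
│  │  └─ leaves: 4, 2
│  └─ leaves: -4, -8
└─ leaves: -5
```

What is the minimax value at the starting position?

-5

D (Min): min(9, 7, -2) = -2
E (Min): min(-7, 1, 6) = -7
C (Max): max(-2, -7, -5) = -2
G (Min): min(4, -9, 2) = -9
H (Min): min(6, 5, 8) = 5
I (Min): min(-4, 6, 5) = -4
F (Max): max(-9, 5, -4) = 5
B (Min): min(-2, 5, -7) = -7
L (Min): min(-2, 0, 6) = -2
K (Max): max(-2, 4, 2) = 4
J (Min): min(4, -4, -8) = -8
Root (Max): max(-7, -8, -5) = -5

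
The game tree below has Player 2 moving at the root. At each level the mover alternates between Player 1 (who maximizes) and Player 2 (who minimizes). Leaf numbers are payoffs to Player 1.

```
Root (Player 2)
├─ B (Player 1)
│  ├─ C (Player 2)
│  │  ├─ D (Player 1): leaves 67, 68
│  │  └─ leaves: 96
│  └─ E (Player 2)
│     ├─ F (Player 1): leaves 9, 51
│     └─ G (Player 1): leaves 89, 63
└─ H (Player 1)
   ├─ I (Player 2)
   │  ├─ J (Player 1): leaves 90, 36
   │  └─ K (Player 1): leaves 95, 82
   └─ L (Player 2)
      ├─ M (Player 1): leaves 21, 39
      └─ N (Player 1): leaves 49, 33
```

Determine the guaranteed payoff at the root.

D (Player 1): max(67, 68) = 68
C (Player 2): min(68, 96) = 68
F (Player 1): max(9, 51) = 51
G (Player 1): max(89, 63) = 89
E (Player 2): min(51, 89) = 51
B (Player 1): max(68, 51) = 68
J (Player 1): max(90, 36) = 90
K (Player 1): max(95, 82) = 95
I (Player 2): min(90, 95) = 90
M (Player 1): max(21, 39) = 39
N (Player 1): max(49, 33) = 49
L (Player 2): min(39, 49) = 39
H (Player 1): max(90, 39) = 90
Root (Player 2): min(68, 90) = 68

68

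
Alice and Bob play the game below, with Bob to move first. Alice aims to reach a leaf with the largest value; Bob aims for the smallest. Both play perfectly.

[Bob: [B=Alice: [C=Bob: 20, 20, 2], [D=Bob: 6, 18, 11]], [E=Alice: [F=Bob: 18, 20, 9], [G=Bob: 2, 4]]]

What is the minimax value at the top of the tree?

C (Bob): min(20, 20, 2) = 2
D (Bob): min(6, 18, 11) = 6
B (Alice): max(2, 6) = 6
F (Bob): min(18, 20, 9) = 9
G (Bob): min(2, 4) = 2
E (Alice): max(9, 2) = 9
Root (Bob): min(6, 9) = 6

6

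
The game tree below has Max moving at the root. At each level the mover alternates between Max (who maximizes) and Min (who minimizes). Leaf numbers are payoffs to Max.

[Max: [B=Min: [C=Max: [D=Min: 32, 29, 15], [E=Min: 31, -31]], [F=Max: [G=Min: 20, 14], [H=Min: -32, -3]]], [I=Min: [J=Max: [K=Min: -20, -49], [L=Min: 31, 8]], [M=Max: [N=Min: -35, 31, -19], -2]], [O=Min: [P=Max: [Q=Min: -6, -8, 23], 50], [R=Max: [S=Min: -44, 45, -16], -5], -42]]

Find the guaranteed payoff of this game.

D (Min): min(32, 29, 15) = 15
E (Min): min(31, -31) = -31
C (Max): max(15, -31) = 15
G (Min): min(20, 14) = 14
H (Min): min(-32, -3) = -32
F (Max): max(14, -32) = 14
B (Min): min(15, 14) = 14
K (Min): min(-20, -49) = -49
L (Min): min(31, 8) = 8
J (Max): max(-49, 8) = 8
N (Min): min(-35, 31, -19) = -35
M (Max): max(-35, -2) = -2
I (Min): min(8, -2) = -2
Q (Min): min(-6, -8, 23) = -8
P (Max): max(-8, 50) = 50
S (Min): min(-44, 45, -16) = -44
R (Max): max(-44, -5) = -5
O (Min): min(50, -5, -42) = -42
Root (Max): max(14, -2, -42) = 14

14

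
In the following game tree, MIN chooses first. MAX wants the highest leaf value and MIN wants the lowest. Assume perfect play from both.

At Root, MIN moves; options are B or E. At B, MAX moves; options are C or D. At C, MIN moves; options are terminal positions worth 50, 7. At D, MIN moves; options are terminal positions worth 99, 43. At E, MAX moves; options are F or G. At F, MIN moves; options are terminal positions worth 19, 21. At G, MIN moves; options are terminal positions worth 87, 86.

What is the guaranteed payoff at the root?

43

C (MIN): min(50, 7) = 7
D (MIN): min(99, 43) = 43
B (MAX): max(7, 43) = 43
F (MIN): min(19, 21) = 19
G (MIN): min(87, 86) = 86
E (MAX): max(19, 86) = 86
Root (MIN): min(43, 86) = 43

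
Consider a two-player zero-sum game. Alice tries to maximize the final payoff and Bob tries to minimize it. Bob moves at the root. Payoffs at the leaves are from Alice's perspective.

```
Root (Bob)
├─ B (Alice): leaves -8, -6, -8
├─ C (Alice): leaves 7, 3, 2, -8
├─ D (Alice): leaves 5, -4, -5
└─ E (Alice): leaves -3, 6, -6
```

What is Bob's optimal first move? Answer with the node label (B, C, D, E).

B

B (Alice): max(-8, -6, -8) = -6
C (Alice): max(7, 3, 2, -8) = 7
D (Alice): max(5, -4, -5) = 5
E (Alice): max(-3, 6, -6) = 6
Root (Bob): min(-6, 7, 5, 6) = -6
Bob picks the child with the lowest value: B (value -6).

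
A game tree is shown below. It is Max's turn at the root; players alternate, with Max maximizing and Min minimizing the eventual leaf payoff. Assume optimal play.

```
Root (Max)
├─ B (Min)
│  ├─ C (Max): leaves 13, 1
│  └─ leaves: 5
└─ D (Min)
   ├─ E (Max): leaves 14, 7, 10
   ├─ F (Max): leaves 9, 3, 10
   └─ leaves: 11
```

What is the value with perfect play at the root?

C (Max): max(13, 1) = 13
B (Min): min(13, 5) = 5
E (Max): max(14, 7, 10) = 14
F (Max): max(9, 3, 10) = 10
D (Min): min(14, 10, 11) = 10
Root (Max): max(5, 10) = 10

10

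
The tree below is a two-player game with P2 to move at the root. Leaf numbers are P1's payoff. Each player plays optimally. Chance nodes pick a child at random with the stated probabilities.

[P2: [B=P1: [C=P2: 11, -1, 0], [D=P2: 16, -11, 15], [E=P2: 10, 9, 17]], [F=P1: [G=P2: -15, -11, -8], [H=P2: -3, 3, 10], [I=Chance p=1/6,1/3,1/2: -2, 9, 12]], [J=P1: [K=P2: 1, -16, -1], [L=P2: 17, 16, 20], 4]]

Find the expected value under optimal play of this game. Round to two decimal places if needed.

8.67

C (P2): min(11, -1, 0) = -1
D (P2): min(16, -11, 15) = -11
E (P2): min(10, 9, 17) = 9
B (P1): max(-1, -11, 9) = 9
G (P2): min(-15, -11, -8) = -15
H (P2): min(-3, 3, 10) = -3
I (Chance): 1/6·-2 + 1/3·9 + 1/2·12 = 8.67
F (P1): max(-15, -3, 8.67) = 8.67
K (P2): min(1, -16, -1) = -16
L (P2): min(17, 16, 20) = 16
J (P1): max(-16, 16, 4) = 16
Root (P2): min(9, 8.67, 16) = 8.67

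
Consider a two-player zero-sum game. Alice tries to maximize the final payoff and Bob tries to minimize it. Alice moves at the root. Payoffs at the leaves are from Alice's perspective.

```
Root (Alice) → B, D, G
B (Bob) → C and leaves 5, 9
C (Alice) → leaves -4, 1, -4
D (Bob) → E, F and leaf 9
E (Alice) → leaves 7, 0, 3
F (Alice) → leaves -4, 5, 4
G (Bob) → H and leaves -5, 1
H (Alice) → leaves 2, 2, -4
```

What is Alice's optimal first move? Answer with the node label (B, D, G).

D

C (Alice): max(-4, 1, -4) = 1
B (Bob): min(1, 5, 9) = 1
E (Alice): max(7, 0, 3) = 7
F (Alice): max(-4, 5, 4) = 5
D (Bob): min(7, 5, 9) = 5
H (Alice): max(2, 2, -4) = 2
G (Bob): min(2, -5, 1) = -5
Root (Alice): max(1, 5, -5) = 5
Alice picks the child with the highest value: D (value 5).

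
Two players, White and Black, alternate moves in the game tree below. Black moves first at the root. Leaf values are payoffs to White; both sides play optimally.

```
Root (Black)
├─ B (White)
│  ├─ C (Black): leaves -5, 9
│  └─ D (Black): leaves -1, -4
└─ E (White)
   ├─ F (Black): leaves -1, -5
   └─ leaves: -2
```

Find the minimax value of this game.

C (Black): min(-5, 9) = -5
D (Black): min(-1, -4) = -4
B (White): max(-5, -4) = -4
F (Black): min(-1, -5) = -5
E (White): max(-5, -2) = -2
Root (Black): min(-4, -2) = -4

-4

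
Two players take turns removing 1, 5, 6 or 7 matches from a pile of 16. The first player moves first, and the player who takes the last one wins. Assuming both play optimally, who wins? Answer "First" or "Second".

W/L table (W = player to move can force a win):
i:   0  1  2  3  4  5  6  7  8  9 10 11 12 13 14 15 16
     L  W  L  W  L  W  W  W  W  W  W  W  L  W  L  W  L
Position 16 is L, so the second player wins.

Second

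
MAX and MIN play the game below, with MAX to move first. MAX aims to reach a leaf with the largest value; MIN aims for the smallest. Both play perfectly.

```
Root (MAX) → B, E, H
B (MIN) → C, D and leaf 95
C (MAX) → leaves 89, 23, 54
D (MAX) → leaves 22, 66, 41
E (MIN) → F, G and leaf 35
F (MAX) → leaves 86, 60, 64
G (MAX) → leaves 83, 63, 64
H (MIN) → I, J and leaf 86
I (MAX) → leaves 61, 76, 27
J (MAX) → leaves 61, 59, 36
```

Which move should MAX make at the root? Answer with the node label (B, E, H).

B

C (MAX): max(89, 23, 54) = 89
D (MAX): max(22, 66, 41) = 66
B (MIN): min(89, 66, 95) = 66
F (MAX): max(86, 60, 64) = 86
G (MAX): max(83, 63, 64) = 83
E (MIN): min(86, 83, 35) = 35
I (MAX): max(61, 76, 27) = 76
J (MAX): max(61, 59, 36) = 61
H (MIN): min(76, 61, 86) = 61
Root (MAX): max(66, 35, 61) = 66
MAX picks the child with the highest value: B (value 66).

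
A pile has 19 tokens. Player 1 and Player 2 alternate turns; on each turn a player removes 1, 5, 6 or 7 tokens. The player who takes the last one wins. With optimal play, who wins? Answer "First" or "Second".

i:   0  1  2  3  4  5  6  7  8  9 10 11 12 13 14 15 16 17 18 19
     L  W  L  W  L  W  W  W  W  W  W  W  L  W  L  W  L  W  W  W
Position 19 is W, so the first player wins.

First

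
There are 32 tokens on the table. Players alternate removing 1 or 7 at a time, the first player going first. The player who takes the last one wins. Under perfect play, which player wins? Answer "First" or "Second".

Second

Mark each pile size as W (mover wins) or L (mover loses):
i:   0  1  2  3  4  5  6  7  8  9 10 11 12 13 14 15 16 17 18 19 20 21 22 23 24 25 26 27 28 29 30 31 32
     L  W  L  W  L  W  L  W  L  W  L  W  L  W  L  W  L  W  L  W  L  W  L  W  L  W  L  W  L  W  L  W  L
Position 32 is L, so the second player wins.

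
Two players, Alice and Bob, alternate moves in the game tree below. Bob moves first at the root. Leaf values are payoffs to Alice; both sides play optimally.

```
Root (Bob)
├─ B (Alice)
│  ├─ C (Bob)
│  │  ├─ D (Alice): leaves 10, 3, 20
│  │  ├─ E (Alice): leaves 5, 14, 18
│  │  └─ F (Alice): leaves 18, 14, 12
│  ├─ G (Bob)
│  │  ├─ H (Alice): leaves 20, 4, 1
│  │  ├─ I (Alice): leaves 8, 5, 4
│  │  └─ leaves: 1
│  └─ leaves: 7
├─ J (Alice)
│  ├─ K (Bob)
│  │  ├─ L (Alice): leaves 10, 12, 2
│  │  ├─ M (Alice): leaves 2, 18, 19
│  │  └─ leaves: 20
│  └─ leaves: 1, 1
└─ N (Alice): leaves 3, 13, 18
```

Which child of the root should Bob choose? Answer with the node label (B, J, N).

J

D (Alice): max(10, 3, 20) = 20
E (Alice): max(5, 14, 18) = 18
F (Alice): max(18, 14, 12) = 18
C (Bob): min(20, 18, 18) = 18
H (Alice): max(20, 4, 1) = 20
I (Alice): max(8, 5, 4) = 8
G (Bob): min(20, 8, 1) = 1
B (Alice): max(18, 1, 7) = 18
L (Alice): max(10, 12, 2) = 12
M (Alice): max(2, 18, 19) = 19
K (Bob): min(12, 19, 20) = 12
J (Alice): max(12, 1, 1) = 12
N (Alice): max(3, 13, 18) = 18
Root (Bob): min(18, 12, 18) = 12
Bob picks the child with the lowest value: J (value 12).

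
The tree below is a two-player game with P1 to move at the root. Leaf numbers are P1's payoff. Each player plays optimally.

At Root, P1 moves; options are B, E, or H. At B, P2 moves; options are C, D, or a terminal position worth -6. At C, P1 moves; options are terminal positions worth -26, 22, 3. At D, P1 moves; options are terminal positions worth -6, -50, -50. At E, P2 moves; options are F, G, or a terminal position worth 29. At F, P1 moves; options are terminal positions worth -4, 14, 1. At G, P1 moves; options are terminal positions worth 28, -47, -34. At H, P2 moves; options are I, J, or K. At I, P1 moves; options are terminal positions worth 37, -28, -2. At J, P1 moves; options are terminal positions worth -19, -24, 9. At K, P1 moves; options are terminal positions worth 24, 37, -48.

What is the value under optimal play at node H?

I: max(37, -28, -2) = 37
J: max(-19, -24, 9) = 9
K: max(24, 37, -48) = 37
H: min(37, 9, 37) = 9

9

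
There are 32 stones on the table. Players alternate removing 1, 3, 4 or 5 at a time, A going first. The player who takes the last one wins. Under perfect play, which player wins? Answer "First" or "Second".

Second

W/L table (W = player to move can force a win):
i:   0  1  2  3  4  5  6  7  8  9 10 11 12 13 14 15 16 17 18 19 20 21 22 23 24 25 26 27 28 29 30 31 32
     L  W  L  W  W  W  W  W  L  W  L  W  W  W  W  W  L  W  L  W  W  W  W  W  L  W  L  W  W  W  W  W  L
Position 32 is L, so the second player wins.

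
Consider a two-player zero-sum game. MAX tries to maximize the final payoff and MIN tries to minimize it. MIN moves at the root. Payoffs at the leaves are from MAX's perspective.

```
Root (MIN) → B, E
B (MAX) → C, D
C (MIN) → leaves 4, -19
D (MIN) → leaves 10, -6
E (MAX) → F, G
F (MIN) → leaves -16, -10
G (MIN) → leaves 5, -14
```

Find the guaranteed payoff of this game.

C (MIN): min(4, -19) = -19
D (MIN): min(10, -6) = -6
B (MAX): max(-19, -6) = -6
F (MIN): min(-16, -10) = -16
G (MIN): min(5, -14) = -14
E (MAX): max(-16, -14) = -14
Root (MIN): min(-6, -14) = -14

-14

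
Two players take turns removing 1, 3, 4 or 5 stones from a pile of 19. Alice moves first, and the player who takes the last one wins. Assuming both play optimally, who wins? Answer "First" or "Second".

First

Positions where the player to move wins (W) vs loses (L):
i:   0  1  2  3  4  5  6  7  8  9 10 11 12 13 14 15 16 17 18 19
     L  W  L  W  W  W  W  W  L  W  L  W  W  W  W  W  L  W  L  W
Position 19 is W, so the first player wins.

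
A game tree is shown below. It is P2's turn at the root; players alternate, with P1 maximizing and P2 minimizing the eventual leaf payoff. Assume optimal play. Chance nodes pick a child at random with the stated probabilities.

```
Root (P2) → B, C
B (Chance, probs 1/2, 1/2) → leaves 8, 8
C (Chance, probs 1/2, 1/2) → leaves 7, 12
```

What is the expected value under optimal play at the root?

B (Chance): 1/2·8 + 1/2·8 = 8
C (Chance): 1/2·7 + 1/2·12 = 9.5
Root (P2): min(8, 9.5) = 8

8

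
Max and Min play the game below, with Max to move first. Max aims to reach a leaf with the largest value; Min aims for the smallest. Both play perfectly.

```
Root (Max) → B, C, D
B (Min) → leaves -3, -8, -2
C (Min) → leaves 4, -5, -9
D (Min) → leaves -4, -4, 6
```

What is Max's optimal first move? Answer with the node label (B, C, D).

D

B (Min): min(-3, -8, -2) = -8
C (Min): min(4, -5, -9) = -9
D (Min): min(-4, -4, 6) = -4
Root (Max): max(-8, -9, -4) = -4
Max picks the child with the highest value: D (value -4).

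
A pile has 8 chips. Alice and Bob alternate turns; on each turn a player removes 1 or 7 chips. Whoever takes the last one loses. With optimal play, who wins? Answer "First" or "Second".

First

W/L table (W = player to move can force a win):
i:   0  1  2  3  4  5  6  7  8
     W  L  W  L  W  L  W  L  W
Position 8 is W, so the first player wins.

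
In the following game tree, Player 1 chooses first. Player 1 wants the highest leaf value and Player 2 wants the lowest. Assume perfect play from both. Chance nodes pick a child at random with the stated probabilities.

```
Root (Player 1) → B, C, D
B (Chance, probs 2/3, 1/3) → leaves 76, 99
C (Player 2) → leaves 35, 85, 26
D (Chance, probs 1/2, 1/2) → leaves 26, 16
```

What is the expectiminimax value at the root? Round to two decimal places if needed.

83.67

B (Chance): 2/3·76 + 1/3·99 = 83.67
C (Player 2): min(35, 85, 26) = 26
D (Chance): 1/2·26 + 1/2·16 = 21
Root (Player 1): max(83.67, 26, 21) = 83.67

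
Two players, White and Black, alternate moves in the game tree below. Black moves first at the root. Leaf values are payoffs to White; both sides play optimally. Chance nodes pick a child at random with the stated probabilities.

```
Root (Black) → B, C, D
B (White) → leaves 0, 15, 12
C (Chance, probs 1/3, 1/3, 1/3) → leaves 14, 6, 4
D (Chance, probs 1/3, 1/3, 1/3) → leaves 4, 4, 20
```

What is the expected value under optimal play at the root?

8

B (White): max(0, 15, 12) = 15
C (Chance): 1/3·14 + 1/3·6 + 1/3·4 = 8
D (Chance): 1/3·4 + 1/3·4 + 1/3·20 = 9.33
Root (Black): min(15, 8, 9.33) = 8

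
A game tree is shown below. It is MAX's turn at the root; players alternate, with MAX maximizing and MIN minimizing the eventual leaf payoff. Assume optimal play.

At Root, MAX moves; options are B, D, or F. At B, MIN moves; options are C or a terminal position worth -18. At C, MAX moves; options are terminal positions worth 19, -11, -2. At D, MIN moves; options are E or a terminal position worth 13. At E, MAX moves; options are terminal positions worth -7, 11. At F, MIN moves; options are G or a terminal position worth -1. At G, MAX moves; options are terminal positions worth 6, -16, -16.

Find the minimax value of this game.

11

C (MAX): max(19, -11, -2) = 19
B (MIN): min(19, -18) = -18
E (MAX): max(-7, 11) = 11
D (MIN): min(11, 13) = 11
G (MAX): max(6, -16, -16) = 6
F (MIN): min(6, -1) = -1
Root (MAX): max(-18, 11, -1) = 11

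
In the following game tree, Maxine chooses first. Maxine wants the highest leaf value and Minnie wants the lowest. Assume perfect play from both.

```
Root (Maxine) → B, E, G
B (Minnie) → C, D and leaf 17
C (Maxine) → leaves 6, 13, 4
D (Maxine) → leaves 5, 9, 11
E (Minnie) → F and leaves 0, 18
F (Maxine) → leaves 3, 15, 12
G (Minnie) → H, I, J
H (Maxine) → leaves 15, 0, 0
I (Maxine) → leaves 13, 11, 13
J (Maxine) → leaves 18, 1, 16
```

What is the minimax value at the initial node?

C (Maxine): max(6, 13, 4) = 13
D (Maxine): max(5, 9, 11) = 11
B (Minnie): min(13, 11, 17) = 11
F (Maxine): max(3, 15, 12) = 15
E (Minnie): min(15, 0, 18) = 0
H (Maxine): max(15, 0, 0) = 15
I (Maxine): max(13, 11, 13) = 13
J (Maxine): max(18, 1, 16) = 18
G (Minnie): min(15, 13, 18) = 13
Root (Maxine): max(11, 0, 13) = 13

13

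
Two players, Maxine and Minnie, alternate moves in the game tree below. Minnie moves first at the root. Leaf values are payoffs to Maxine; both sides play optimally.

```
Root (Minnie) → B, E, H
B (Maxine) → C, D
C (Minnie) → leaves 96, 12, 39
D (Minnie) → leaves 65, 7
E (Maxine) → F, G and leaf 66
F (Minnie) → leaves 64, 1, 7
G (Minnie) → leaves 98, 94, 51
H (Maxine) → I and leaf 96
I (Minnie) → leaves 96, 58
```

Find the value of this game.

C (Minnie): min(96, 12, 39) = 12
D (Minnie): min(65, 7) = 7
B (Maxine): max(12, 7) = 12
F (Minnie): min(64, 1, 7) = 1
G (Minnie): min(98, 94, 51) = 51
E (Maxine): max(1, 51, 66) = 66
I (Minnie): min(96, 58) = 58
H (Maxine): max(58, 96) = 96
Root (Minnie): min(12, 66, 96) = 12

12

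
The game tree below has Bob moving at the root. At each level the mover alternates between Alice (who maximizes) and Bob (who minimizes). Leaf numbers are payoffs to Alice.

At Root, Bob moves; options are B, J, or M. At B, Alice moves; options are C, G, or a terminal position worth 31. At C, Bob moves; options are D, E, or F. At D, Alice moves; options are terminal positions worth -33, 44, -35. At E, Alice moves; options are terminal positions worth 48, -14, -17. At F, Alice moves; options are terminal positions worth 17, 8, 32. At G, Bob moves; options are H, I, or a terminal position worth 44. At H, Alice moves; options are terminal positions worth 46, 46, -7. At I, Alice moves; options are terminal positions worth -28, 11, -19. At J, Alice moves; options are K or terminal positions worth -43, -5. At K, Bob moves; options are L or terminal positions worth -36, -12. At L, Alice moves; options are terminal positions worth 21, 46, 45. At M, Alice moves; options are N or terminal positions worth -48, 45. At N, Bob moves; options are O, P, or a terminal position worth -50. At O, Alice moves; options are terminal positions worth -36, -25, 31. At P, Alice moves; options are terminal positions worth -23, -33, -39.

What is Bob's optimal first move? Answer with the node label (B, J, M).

J

D (Alice): max(-33, 44, -35) = 44
E (Alice): max(48, -14, -17) = 48
F (Alice): max(17, 8, 32) = 32
C (Bob): min(44, 48, 32) = 32
H (Alice): max(46, 46, -7) = 46
I (Alice): max(-28, 11, -19) = 11
G (Bob): min(46, 11, 44) = 11
B (Alice): max(32, 11, 31) = 32
L (Alice): max(21, 46, 45) = 46
K (Bob): min(46, -36, -12) = -36
J (Alice): max(-36, -43, -5) = -5
O (Alice): max(-36, -25, 31) = 31
P (Alice): max(-23, -33, -39) = -23
N (Bob): min(31, -23, -50) = -50
M (Alice): max(-50, -48, 45) = 45
Root (Bob): min(32, -5, 45) = -5
Bob picks the child with the lowest value: J (value -5).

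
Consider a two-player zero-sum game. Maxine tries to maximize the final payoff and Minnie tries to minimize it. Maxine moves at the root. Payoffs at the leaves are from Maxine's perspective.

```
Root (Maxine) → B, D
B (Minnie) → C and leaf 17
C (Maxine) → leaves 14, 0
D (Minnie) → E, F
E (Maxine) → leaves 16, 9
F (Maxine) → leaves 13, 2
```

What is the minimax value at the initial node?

C (Maxine): max(14, 0) = 14
B (Minnie): min(14, 17) = 14
E (Maxine): max(16, 9) = 16
F (Maxine): max(13, 2) = 13
D (Minnie): min(16, 13) = 13
Root (Maxine): max(14, 13) = 14

14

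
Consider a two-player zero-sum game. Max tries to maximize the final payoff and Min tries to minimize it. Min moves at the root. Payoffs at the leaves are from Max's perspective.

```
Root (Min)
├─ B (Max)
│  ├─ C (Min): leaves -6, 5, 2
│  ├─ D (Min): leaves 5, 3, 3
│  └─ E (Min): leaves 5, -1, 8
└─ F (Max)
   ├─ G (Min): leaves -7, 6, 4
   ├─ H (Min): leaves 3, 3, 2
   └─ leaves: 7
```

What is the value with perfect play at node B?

3

C: min(-6, 5, 2) = -6
D: min(5, 3, 3) = 3
E: min(5, -1, 8) = -1
B: max(-6, 3, -1) = 3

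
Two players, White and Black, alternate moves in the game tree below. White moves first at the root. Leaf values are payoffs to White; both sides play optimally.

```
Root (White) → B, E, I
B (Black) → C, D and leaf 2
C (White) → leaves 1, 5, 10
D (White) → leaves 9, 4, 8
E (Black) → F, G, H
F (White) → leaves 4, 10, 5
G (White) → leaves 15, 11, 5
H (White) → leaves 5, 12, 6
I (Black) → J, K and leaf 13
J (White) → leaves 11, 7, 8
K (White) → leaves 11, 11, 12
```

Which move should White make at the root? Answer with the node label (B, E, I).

C (White): max(1, 5, 10) = 10
D (White): max(9, 4, 8) = 9
B (Black): min(10, 9, 2) = 2
F (White): max(4, 10, 5) = 10
G (White): max(15, 11, 5) = 15
H (White): max(5, 12, 6) = 12
E (Black): min(10, 15, 12) = 10
J (White): max(11, 7, 8) = 11
K (White): max(11, 11, 12) = 12
I (Black): min(11, 12, 13) = 11
Root (White): max(2, 10, 11) = 11
White picks the child with the highest value: I (value 11).

I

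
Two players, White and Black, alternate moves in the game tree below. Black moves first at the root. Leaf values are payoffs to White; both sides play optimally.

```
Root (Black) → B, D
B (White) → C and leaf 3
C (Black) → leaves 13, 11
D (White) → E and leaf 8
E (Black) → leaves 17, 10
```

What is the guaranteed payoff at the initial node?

C (Black): min(13, 11) = 11
B (White): max(11, 3) = 11
E (Black): min(17, 10) = 10
D (White): max(10, 8) = 10
Root (Black): min(11, 10) = 10

10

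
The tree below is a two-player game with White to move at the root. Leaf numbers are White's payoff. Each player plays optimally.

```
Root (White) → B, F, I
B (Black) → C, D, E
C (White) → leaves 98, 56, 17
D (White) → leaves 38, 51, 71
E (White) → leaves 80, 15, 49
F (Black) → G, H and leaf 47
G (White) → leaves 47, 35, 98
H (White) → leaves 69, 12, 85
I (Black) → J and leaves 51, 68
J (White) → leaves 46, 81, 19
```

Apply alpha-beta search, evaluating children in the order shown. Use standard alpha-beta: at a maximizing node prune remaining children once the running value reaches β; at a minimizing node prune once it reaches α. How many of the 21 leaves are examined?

C [α=-∞,β=+∞]: v=98
D [α=-∞,β=98]: v=71
E [α=-∞,β=71]: v=80 after child 1 ≥ β → β-cutoff, skip 2
B [α=-∞,β=+∞]: v=71
G [α=71,β=+∞]: v=98
H [α=71,β=98]: v=85
F [α=71,β=+∞]: v=47
J [α=71,β=+∞]: v=81
I [α=71,β=+∞]: v=51 after child 2 ≤ α → α-cutoff, skip 1
Root [α=-∞,β=+∞]: v=71
Leaves evaluated: 18 of 21.

18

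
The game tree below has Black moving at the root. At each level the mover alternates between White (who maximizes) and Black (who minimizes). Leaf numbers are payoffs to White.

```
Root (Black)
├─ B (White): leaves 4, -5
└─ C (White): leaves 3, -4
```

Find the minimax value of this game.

3

B (White): max(4, -5) = 4
C (White): max(3, -4) = 3
Root (Black): min(4, 3) = 3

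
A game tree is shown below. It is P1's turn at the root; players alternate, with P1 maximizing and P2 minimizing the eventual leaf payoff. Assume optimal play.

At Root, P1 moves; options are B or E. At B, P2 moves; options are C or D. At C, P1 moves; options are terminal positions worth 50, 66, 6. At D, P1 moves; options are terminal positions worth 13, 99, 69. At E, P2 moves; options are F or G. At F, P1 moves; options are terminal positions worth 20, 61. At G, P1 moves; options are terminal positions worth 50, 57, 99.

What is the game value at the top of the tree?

66

C (P1): max(50, 66, 6) = 66
D (P1): max(13, 99, 69) = 99
B (P2): min(66, 99) = 66
F (P1): max(20, 61) = 61
G (P1): max(50, 57, 99) = 99
E (P2): min(61, 99) = 61
Root (P1): max(66, 61) = 66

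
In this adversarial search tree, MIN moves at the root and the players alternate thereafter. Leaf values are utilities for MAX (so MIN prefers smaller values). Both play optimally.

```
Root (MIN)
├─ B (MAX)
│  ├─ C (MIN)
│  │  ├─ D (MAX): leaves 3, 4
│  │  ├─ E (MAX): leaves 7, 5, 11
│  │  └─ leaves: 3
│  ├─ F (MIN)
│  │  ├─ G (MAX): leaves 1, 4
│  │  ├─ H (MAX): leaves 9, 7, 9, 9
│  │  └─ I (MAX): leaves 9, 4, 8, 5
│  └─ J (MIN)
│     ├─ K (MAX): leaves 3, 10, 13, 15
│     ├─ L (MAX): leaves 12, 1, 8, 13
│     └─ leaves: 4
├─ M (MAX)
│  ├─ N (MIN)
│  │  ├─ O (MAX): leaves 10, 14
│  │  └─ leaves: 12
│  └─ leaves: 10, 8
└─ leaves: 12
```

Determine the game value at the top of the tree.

4

D (MAX): max(3, 4) = 4
E (MAX): max(7, 5, 11) = 11
C (MIN): min(4, 11, 3) = 3
G (MAX): max(1, 4) = 4
H (MAX): max(9, 7, 9, 9) = 9
I (MAX): max(9, 4, 8, 5) = 9
F (MIN): min(4, 9, 9) = 4
K (MAX): max(3, 10, 13, 15) = 15
L (MAX): max(12, 1, 8, 13) = 13
J (MIN): min(15, 13, 4) = 4
B (MAX): max(3, 4, 4) = 4
O (MAX): max(10, 14) = 14
N (MIN): min(14, 12) = 12
M (MAX): max(12, 10, 8) = 12
Root (MIN): min(4, 12, 12) = 4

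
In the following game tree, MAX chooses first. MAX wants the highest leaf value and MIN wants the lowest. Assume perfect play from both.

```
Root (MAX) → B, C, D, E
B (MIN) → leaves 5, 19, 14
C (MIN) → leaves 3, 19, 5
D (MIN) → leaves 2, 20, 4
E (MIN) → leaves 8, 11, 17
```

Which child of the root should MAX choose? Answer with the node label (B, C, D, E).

E

B (MIN): min(5, 19, 14) = 5
C (MIN): min(3, 19, 5) = 3
D (MIN): min(2, 20, 4) = 2
E (MIN): min(8, 11, 17) = 8
Root (MAX): max(5, 3, 2, 8) = 8
MAX picks the child with the highest value: E (value 8).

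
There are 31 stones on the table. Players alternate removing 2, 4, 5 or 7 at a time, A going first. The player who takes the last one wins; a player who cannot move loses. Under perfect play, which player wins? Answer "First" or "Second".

First

W/L table (W = player to move can force a win):
i:   0  1  2  3  4  5  6  7  8  9 10 11 12 13 14 15 16 17 18 19 20 21 22 23 24 25 26 27 28 29 30 31
     L  L  W  W  W  W  W  W  W  L  L  W  W  W  W  W  W  W  L  L  W  W  W  W  W  W  W  L  L  W  W  W
Position 31 is W, so the first player wins.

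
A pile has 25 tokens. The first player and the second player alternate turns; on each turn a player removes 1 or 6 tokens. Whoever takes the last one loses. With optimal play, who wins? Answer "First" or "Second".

Compute winning (W) and losing (L) positions by backward induction:
i:   0  1  2  3  4  5  6  7  8  9 10 11 12 13 14 15 16 17 18 19 20 21 22 23 24 25
     W  L  W  L  W  L  W  W  L  W  L  W  L  W  W  L  W  L  W  L  W  W  L  W  L  W
Position 25 is W, so the first player wins.

First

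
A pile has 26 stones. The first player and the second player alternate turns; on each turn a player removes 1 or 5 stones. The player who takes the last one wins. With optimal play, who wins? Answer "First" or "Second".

i:   0  1  2  3  4  5  6  7  8  9 10 11 12 13 14 15 16 17 18 19 20 21 22 23 24 25 26
     L  W  L  W  L  W  L  W  L  W  L  W  L  W  L  W  L  W  L  W  L  W  L  W  L  W  L
Position 26 is L, so the second player wins.

Second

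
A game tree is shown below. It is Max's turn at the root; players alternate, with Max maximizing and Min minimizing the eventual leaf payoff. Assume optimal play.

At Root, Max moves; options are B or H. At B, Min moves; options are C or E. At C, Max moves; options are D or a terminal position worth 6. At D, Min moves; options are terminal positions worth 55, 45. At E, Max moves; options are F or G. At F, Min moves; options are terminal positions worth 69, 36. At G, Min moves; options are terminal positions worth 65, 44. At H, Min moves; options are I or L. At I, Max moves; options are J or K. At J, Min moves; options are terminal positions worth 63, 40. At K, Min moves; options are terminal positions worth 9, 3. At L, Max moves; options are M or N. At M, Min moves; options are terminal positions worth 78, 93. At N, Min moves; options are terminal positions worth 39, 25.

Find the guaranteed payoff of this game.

44

D (Min): min(55, 45) = 45
C (Max): max(45, 6) = 45
F (Min): min(69, 36) = 36
G (Min): min(65, 44) = 44
E (Max): max(36, 44) = 44
B (Min): min(45, 44) = 44
J (Min): min(63, 40) = 40
K (Min): min(9, 3) = 3
I (Max): max(40, 3) = 40
M (Min): min(78, 93) = 78
N (Min): min(39, 25) = 25
L (Max): max(78, 25) = 78
H (Min): min(40, 78) = 40
Root (Max): max(44, 40) = 44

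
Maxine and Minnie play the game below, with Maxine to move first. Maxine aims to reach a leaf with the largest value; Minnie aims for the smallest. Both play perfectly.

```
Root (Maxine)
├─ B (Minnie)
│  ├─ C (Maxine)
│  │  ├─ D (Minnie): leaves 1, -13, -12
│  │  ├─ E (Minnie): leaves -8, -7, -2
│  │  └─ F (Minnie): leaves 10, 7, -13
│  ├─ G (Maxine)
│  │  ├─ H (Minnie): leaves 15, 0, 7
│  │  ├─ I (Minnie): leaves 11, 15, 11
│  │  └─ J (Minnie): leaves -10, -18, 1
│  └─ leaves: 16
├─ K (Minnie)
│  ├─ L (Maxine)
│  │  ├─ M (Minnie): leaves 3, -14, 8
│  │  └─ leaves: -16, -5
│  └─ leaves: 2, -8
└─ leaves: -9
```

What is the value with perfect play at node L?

M: min(3, -14, 8) = -14
L: max(-14, -16, -5) = -5

-5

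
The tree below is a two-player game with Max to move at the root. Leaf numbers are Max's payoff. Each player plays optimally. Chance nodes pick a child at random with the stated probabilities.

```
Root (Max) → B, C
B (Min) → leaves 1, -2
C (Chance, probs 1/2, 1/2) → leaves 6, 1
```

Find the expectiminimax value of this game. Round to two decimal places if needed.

B (Min): min(1, -2) = -2
C (Chance): 1/2·6 + 1/2·1 = 3.5
Root (Max): max(-2, 3.5) = 3.5

3.5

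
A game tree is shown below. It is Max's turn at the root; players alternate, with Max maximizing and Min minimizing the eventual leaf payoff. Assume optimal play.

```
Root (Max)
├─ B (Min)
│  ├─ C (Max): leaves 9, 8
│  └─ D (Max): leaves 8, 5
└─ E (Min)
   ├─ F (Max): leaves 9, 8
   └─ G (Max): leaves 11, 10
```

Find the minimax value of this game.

9

C (Max): max(9, 8) = 9
D (Max): max(8, 5) = 8
B (Min): min(9, 8) = 8
F (Max): max(9, 8) = 9
G (Max): max(11, 10) = 11
E (Min): min(9, 11) = 9
Root (Max): max(8, 9) = 9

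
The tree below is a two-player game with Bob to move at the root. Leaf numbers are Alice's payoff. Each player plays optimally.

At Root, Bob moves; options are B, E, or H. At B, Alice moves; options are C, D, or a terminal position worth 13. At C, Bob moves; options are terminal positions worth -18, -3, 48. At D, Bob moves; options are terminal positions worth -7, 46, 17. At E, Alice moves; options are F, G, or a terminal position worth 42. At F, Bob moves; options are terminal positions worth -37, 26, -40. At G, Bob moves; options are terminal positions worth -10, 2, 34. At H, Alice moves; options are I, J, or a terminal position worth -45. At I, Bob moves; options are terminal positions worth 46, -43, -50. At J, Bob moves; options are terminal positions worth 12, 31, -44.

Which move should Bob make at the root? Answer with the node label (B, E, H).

H

C (Bob): min(-18, -3, 48) = -18
D (Bob): min(-7, 46, 17) = -7
B (Alice): max(-18, -7, 13) = 13
F (Bob): min(-37, 26, -40) = -40
G (Bob): min(-10, 2, 34) = -10
E (Alice): max(-40, -10, 42) = 42
I (Bob): min(46, -43, -50) = -50
J (Bob): min(12, 31, -44) = -44
H (Alice): max(-50, -44, -45) = -44
Root (Bob): min(13, 42, -44) = -44
Bob picks the child with the lowest value: H (value -44).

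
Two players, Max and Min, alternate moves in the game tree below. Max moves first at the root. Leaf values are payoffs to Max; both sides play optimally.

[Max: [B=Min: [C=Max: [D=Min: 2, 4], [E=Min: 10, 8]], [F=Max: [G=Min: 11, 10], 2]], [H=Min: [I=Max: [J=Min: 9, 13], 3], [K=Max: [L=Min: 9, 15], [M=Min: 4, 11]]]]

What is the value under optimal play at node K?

L: min(9, 15) = 9
M: min(4, 11) = 4
K: max(9, 4) = 9

9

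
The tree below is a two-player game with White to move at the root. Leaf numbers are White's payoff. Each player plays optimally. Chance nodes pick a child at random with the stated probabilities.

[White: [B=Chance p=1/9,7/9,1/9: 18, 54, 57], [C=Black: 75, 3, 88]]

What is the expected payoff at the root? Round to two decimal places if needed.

B (Chance): 1/9·18 + 7/9·54 + 1/9·57 = 50.33
C (Black): min(75, 3, 88) = 3
Root (White): max(50.33, 3) = 50.33

50.33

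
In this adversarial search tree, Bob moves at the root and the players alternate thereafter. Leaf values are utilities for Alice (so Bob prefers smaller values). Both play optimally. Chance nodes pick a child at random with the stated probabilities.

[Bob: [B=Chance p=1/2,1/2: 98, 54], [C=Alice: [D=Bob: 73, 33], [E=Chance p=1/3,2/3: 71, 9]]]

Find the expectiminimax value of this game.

B (Chance): 1/2·98 + 1/2·54 = 76
D (Bob): min(73, 33) = 33
E (Chance): 1/3·71 + 2/3·9 = 29.67
C (Alice): max(33, 29.67) = 33
Root (Bob): min(76, 33) = 33

33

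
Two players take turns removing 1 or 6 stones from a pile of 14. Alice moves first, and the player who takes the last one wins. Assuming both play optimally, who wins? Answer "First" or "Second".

Mark each pile size as W (mover wins) or L (mover loses):
i:   0  1  2  3  4  5  6  7  8  9 10 11 12 13 14
     L  W  L  W  L  W  W  L  W  L  W  L  W  W  L
Position 14 is L, so the second player wins.

Second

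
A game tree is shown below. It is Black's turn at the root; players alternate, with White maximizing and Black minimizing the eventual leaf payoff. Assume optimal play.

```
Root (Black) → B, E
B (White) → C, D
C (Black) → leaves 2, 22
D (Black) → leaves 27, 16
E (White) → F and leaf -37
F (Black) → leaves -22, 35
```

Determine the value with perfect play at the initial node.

-22

C (Black): min(2, 22) = 2
D (Black): min(27, 16) = 16
B (White): max(2, 16) = 16
F (Black): min(-22, 35) = -22
E (White): max(-22, -37) = -22
Root (Black): min(16, -22) = -22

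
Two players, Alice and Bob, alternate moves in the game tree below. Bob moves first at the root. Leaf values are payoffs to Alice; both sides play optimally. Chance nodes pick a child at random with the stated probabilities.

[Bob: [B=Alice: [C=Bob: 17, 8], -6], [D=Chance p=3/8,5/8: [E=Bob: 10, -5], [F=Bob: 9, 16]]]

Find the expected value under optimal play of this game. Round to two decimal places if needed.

C (Bob): min(17, 8) = 8
B (Alice): max(8, -6) = 8
E (Bob): min(10, -5) = -5
F (Bob): min(9, 16) = 9
D (Chance): 3/8·-5 + 5/8·9 = 3.75
Root (Bob): min(8, 3.75) = 3.75

3.75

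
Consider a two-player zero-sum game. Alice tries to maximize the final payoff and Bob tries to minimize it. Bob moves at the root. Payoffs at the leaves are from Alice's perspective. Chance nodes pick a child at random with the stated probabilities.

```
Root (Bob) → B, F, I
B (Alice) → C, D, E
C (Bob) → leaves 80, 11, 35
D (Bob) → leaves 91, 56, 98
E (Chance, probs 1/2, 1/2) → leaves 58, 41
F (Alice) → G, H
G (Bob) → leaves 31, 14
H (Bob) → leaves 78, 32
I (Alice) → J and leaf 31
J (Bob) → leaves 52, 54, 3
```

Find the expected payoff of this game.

C (Bob): min(80, 11, 35) = 11
D (Bob): min(91, 56, 98) = 56
E (Chance): 1/2·58 + 1/2·41 = 49.5
B (Alice): max(11, 56, 49.5) = 56
G (Bob): min(31, 14) = 14
H (Bob): min(78, 32) = 32
F (Alice): max(14, 32) = 32
J (Bob): min(52, 54, 3) = 3
I (Alice): max(3, 31) = 31
Root (Bob): min(56, 32, 31) = 31

31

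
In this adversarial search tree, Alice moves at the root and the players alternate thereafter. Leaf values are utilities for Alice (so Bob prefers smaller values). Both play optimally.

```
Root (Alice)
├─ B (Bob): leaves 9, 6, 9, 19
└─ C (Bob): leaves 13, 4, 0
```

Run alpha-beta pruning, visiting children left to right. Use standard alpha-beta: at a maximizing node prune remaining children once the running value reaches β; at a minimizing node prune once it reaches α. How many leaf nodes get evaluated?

6

B [α=-∞,β=+∞]: v=6
C [α=6,β=+∞]: v=4 after child 2 ≤ α → α-cutoff, skip 1
Root [α=-∞,β=+∞]: v=6
Leaves evaluated: 6 of 7.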